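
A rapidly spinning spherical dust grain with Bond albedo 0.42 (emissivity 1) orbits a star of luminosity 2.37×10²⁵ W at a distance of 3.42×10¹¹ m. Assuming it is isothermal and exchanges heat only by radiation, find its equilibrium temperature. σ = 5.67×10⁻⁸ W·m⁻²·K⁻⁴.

First find the stellar flux at distance d: S = L/(4πd²) = 2.37×10²⁵/(4π·(3.42×10¹¹)²) = 16.12 W/m².
For an isothermal sphere, absorbed (1−a)S·πr² = emitted σ·4πr²·T⁴, so T⁴ = (1−a)S/(4σ).
T⁴ = 0.580·16.12/(4·5.67×10⁻⁸) = 4.124×10⁷ K⁴.

T ≈ 80.1 K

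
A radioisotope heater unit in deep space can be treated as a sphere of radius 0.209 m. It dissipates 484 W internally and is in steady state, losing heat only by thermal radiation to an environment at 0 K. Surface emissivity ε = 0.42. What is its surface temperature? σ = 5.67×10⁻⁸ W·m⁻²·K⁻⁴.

Steady state: internal power = radiated power, P = εσA T⁴.
Radiating area A = 4πr² = 0.5489 m².
T⁴ = P/(εσA) = 484/(0.42·5.67×10⁻⁸·0.5489) = 3.703×10¹⁰ K⁴.
T = (3.703×10¹⁰)^(1/4).

T ≈ 439 K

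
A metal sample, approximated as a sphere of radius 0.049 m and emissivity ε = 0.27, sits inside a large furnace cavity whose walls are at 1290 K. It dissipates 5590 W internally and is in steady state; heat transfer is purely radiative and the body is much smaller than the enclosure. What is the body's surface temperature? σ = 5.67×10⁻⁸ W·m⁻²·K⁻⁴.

T ≈ 1960 K

For a small grey body in a large enclosure, net radiated power = εσA(T⁴ − T_w⁴).
Steady state: P = εσA(T⁴ − T_w⁴) with A = 4πr² = 0.03017 m².
T⁴ = P/(εσA) + T_w⁴ = 5590/(0.27·5.67×10⁻⁸·0.03017) + (1290)⁴
    = 1.210×10¹³ + 2.769×10¹² = 1.487×10¹³ K⁴.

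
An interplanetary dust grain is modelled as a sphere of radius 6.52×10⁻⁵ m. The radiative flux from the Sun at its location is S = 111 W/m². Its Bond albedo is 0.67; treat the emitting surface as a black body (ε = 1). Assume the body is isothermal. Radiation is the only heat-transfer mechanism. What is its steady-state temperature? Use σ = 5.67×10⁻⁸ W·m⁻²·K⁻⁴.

At equilibrium, absorbed power = emitted power.
Absorbing cross-section = πr² = 1.336×10⁻⁸ m²; emitting surface = 4πr² = 5.342×10⁻⁸ m² (ratio 4).
(1−a)S·A_cross = εσ·A_surf·T⁴  ⇒  T⁴ = (1−a)S/(4σ).
T⁴ = 0.330·111/(4·5.67×10⁻⁸) = 1.615×10⁸ K⁴.
T = (1.615×10⁸)^(1/4).

T ≈ 113 K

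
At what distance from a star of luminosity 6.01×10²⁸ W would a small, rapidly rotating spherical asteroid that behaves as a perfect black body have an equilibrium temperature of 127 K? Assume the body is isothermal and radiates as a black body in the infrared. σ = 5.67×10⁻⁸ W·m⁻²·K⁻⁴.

d ≈ 9.00×10¹² m

For an isothermal black-emitting sphere, (1−a)S·πr² = σ·4πr²·T⁴ ⇒ S = 4σT⁴/(1−a).
S = 4·5.67×10⁻⁸·(127)⁴/1.00 = 59.00 W/m².
Flux falls as S = L/(4πd²), so d = √(L/(4πS)) = √(6.01×10²⁸/(4π·59.00)).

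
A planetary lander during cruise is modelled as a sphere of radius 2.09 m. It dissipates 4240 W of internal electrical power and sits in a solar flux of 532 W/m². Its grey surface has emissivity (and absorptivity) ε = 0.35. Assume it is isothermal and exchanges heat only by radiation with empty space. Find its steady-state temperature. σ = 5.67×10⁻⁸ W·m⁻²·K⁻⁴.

T ≈ 281 K

At steady state, absorbed solar power + internal power = radiated power.
Absorbed: α·S·A_cross = 0.35·532·13.72 = 2555 W (cross-section πr²).
Total input = 2555 + 4240 = 6795 W.
Radiated: εσ·A_surf·T⁴ with A_surf = 4πr² = 54.89 m².
T⁴ = 6795/(0.35·5.67×10⁻⁸·54.89) = 6.238×10⁹ K⁴.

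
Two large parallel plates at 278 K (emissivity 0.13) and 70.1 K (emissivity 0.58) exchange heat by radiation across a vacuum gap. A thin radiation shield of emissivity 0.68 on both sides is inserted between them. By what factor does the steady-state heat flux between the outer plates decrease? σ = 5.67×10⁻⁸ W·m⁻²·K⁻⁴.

Without shield: q₀ = σΔ(T⁴)/(1/ε₁+1/ε₂−1) with denominator 8.416.
With shield the two gaps are in series; the resistances add: (1/ε₁+1/ε_s−1)+(1/ε_s+1/ε₂−1) = 8.163+2.195 = 10.36.
Heat-flux ratio q₀/q = 10.36/8.416.

factor ≈ 1.23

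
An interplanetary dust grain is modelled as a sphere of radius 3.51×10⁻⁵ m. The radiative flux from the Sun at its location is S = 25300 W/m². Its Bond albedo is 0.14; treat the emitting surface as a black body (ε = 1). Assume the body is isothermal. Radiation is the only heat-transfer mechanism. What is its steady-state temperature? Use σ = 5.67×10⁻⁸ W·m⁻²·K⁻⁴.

T ≈ 557 K

At equilibrium, absorbed power = emitted power.
Absorbing cross-section = πr² = 3.870×10⁻⁹ m²; emitting surface = 4πr² = 1.548×10⁻⁸ m² (ratio 4).
(1−a)S·A_cross = εσ·A_surf·T⁴  ⇒  T⁴ = (1−a)S/(4σ).
T⁴ = 0.860·25300/(4·5.67×10⁻⁸) = 9.593×10¹⁰ K⁴.
T = (9.593×10¹⁰)^(1/4).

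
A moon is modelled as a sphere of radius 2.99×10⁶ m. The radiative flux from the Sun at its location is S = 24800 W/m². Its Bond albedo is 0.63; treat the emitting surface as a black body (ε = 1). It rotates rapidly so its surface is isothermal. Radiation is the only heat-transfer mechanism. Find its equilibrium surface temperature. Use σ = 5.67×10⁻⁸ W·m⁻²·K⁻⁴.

T ≈ 448 K

At equilibrium, absorbed power = emitted power.
Absorbing cross-section = πr² = 2.809×10¹³ m²; emitting surface = 4πr² = 1.123×10¹⁴ m² (ratio 4).
(1−a)S·A_cross = εσ·A_surf·T⁴  ⇒  T⁴ = (1−a)S/(4σ).
T⁴ = 0.370·24800/(4·5.67×10⁻⁸) = 4.046×10¹⁰ K⁴.
T = (4.046×10¹⁰)^(1/4).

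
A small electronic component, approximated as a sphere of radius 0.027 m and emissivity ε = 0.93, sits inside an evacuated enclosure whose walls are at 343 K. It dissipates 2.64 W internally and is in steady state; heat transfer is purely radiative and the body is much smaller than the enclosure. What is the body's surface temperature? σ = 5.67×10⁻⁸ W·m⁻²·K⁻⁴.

For a small grey body in a large enclosure, net radiated power = εσA(T⁴ − T_w⁴).
Steady state: P = εσA(T⁴ − T_w⁴) with A = 4πr² = 0.009161 m².
T⁴ = P/(εσA) + T_w⁴ = 2.64/(0.93·5.67×10⁻⁸·0.009161) + (343)⁴
    = 5.465×10⁹ + 1.384×10¹⁰ = 1.931×10¹⁰ K⁴.

T ≈ 373 K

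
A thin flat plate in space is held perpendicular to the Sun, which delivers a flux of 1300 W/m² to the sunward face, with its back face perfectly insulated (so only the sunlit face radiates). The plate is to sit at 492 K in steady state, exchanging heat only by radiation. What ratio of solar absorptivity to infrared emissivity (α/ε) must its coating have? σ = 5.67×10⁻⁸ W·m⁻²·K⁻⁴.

Balance: αS·A = εσ·1A·T⁴ ⇒ α/ε = σT⁴/S.
α/ε = 5.67×10⁻⁸·(492)⁴/1300 = 5.67×10⁻⁸·5.859×10¹⁰/1300.

α/ε ≈ 2.56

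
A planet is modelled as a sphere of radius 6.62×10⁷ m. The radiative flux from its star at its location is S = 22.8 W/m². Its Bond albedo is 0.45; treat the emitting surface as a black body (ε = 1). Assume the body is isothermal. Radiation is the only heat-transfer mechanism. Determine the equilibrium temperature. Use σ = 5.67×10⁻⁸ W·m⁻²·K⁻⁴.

At equilibrium, absorbed power = emitted power.
Absorbing cross-section = πr² = 1.377×10¹⁶ m²; emitting surface = 4πr² = 5.507×10¹⁶ m² (ratio 4).
(1−a)S·A_cross = εσ·A_surf·T⁴  ⇒  T⁴ = (1−a)S/(4σ).
T⁴ = 0.550·22.8/(4·5.67×10⁻⁸) = 5.529×10⁷ K⁴.
T = (5.529×10⁷)^(1/4).

T ≈ 86.2 K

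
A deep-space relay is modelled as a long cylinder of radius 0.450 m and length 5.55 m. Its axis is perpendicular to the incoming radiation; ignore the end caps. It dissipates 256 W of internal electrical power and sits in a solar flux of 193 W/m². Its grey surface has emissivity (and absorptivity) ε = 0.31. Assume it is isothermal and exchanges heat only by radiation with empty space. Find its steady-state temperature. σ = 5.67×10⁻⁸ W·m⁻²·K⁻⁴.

T ≈ 212 K

At steady state, absorbed solar power + internal power = radiated power.
Absorbed: α·S·A_cross = 0.31·193·4.995 = 298.9 W (cross-section 2rL).
Total input = 298.9 + 256 = 554.9 W.
Radiated: εσ·A_surf·T⁴ with A_surf = 2πrL = 15.69 m².
T⁴ = 554.9/(0.31·5.67×10⁻⁸·15.69) = 2.012×10⁹ K⁴.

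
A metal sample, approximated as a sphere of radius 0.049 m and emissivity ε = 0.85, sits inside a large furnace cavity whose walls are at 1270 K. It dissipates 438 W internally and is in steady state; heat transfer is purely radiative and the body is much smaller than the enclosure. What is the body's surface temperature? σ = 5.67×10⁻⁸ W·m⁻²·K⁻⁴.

For a small grey body in a large enclosure, net radiated power = εσA(T⁴ − T_w⁴).
Steady state: P = εσA(T⁴ − T_w⁴) with A = 4πr² = 0.03017 m².
T⁴ = P/(εσA) + T_w⁴ = 438/(0.85·5.67×10⁻⁸·0.03017) + (1270)⁴
    = 3.012×10¹¹ + 2.601×10¹² = 2.903×10¹² K⁴.

T ≈ 1310 K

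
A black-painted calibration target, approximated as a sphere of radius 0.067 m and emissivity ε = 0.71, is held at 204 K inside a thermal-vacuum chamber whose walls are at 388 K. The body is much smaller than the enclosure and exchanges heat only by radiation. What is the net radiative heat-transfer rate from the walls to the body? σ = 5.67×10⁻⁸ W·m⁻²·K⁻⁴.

P_net ≈ 47.5 W

For a small grey body in a large enclosure: P_net = εσA(T_body⁴ − T_wall⁴).
A = 4πr² = 0.05641 m²; T_body⁴ − T_wall⁴ = 1.732×10⁹ − 2.266×10¹⁰ = -2.093×10¹⁰ K⁴.
|P_net| = 0.71·5.67×10⁻⁸·0.05641·2.093×10¹⁰.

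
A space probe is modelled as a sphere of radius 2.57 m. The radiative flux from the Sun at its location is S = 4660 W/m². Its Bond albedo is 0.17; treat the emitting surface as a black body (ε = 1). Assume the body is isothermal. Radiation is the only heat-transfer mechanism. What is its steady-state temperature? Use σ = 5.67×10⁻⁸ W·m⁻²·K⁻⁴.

At equilibrium, absorbed power = emitted power.
Absorbing cross-section = πr² = 20.75 m²; emitting surface = 4πr² = 83.00 m² (ratio 4).
(1−a)S·A_cross = εσ·A_surf·T⁴  ⇒  T⁴ = (1−a)S/(4σ).
T⁴ = 0.830·4660/(4·5.67×10⁻⁸) = 1.705×10¹⁰ K⁴.
T = (1.705×10¹⁰)^(1/4).

T ≈ 361 K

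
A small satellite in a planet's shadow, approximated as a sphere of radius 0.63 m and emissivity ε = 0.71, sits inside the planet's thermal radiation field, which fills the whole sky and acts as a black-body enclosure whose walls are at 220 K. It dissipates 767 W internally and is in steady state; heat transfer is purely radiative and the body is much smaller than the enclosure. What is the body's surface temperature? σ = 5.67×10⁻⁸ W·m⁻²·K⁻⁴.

T ≈ 280 K

For a small grey body in a large enclosure, net radiated power = εσA(T⁴ − T_w⁴).
Steady state: P = εσA(T⁴ − T_w⁴) with A = 4πr² = 4.988 m².
T⁴ = P/(εσA) + T_w⁴ = 767/(0.71·5.67×10⁻⁸·4.988) + (220)⁴
    = 3.820×10⁹ + 2.343×10⁹ = 6.163×10⁹ K⁴.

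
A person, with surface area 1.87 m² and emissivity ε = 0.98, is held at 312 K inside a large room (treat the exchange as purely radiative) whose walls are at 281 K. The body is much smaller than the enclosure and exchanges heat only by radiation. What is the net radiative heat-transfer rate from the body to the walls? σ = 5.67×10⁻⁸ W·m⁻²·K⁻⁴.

For a small grey body in a large enclosure: P_net = εσA(T_body⁴ − T_wall⁴).
A = 1.87 m²; T_body⁴ − T_wall⁴ = 9.476×10⁹ − 6.235×10⁹ = 3.241×10⁹ K⁴.
|P_net| = 0.98·5.67×10⁻⁸·1.870·3.241×10⁹.

P_net ≈ 337 W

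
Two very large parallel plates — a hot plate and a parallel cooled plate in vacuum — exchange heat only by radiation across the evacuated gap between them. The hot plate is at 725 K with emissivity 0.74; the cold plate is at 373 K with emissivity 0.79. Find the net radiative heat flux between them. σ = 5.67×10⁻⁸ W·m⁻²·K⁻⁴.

q ≈ 9010 W/m²

For two infinite grey parallel plates, q = σ(T₁⁴ − T₂⁴)/(1/ε₁ + 1/ε₂ − 1).
T₁⁴ − T₂⁴ = 2.763×10¹¹ − 1.936×10¹⁰ = 2.569×10¹¹ K⁴.
1/ε₁ + 1/ε₂ − 1 = 1.351 + 1.266 − 1 = 1.617.
q = 5.67×10⁻⁸ × 2.569×10¹¹ / 1.617.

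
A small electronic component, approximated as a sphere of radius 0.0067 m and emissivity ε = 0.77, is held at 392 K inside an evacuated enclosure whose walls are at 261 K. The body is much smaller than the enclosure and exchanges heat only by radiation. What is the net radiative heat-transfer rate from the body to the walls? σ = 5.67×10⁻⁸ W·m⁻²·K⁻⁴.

For a small grey body in a large enclosure: P_net = εσA(T_body⁴ − T_wall⁴).
A = 4πr² = 5.641×10⁻⁴ m²; T_body⁴ − T_wall⁴ = 2.361×10¹⁰ − 4.640×10⁹ = 1.897×10¹⁰ K⁴.
|P_net| = 0.77·5.67×10⁻⁸·5.641×10⁻⁴·1.897×10¹⁰.

P_net ≈ 0.467 W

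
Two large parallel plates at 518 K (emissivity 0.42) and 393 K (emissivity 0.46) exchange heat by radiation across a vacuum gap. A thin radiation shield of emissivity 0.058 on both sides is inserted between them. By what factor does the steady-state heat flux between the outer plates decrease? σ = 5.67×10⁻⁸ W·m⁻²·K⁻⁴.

Without shield: q₀ = σΔ(T⁴)/(1/ε₁+1/ε₂−1) with denominator 3.555.
With shield the two gaps are in series; the resistances add: (1/ε₁+1/ε_s−1)+(1/ε_s+1/ε₂−1) = 18.62+18.42 = 37.04.
Heat-flux ratio q₀/q = 37.04/3.555.

factor ≈ 10.4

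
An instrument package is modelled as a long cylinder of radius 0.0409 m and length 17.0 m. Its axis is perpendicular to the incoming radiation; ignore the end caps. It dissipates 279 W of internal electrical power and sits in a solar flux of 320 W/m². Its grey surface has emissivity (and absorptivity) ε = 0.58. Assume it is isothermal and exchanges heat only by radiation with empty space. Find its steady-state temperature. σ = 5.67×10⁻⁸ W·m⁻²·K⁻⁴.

T ≈ 247 K

At steady state, absorbed solar power + internal power = radiated power.
Absorbed: α·S·A_cross = 0.58·320·1.391 = 258.1 W (cross-section 2rL).
Total input = 258.1 + 279 = 537.1 W.
Radiated: εσ·A_surf·T⁴ with A_surf = 2πrL = 4.369 m².
T⁴ = 537.1/(0.58·5.67×10⁻⁸·4.369) = 3.738×10⁹ K⁴.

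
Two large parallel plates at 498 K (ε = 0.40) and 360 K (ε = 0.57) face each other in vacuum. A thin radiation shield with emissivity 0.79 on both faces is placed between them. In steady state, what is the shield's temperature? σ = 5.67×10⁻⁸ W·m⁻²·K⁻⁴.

In steady state the net flux on the hot side equals that on the cold side.
σ(T₁⁴−T_s⁴)/D₁ = σ(T_s⁴−T₂⁴)/D₂, with D₁ = 1/ε₁+1/ε_s−1 = 2.766, D₂ = 1/ε_s+1/ε₂−1 = 2.020.
Solve for T_s⁴: T_s⁴ = (D₂·T₁⁴ + D₁·T₂⁴)/(D₁+D₂) = 3.567×10¹⁰ K⁴.

T_s ≈ 435 K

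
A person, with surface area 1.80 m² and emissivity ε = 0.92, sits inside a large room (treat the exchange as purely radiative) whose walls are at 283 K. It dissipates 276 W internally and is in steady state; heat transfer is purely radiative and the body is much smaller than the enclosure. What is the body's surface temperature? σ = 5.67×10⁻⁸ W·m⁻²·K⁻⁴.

For a small grey body in a large enclosure, net radiated power = εσA(T⁴ − T_w⁴).
Steady state: P = εσA(T⁴ − T_w⁴) with A = 1.80 m².
T⁴ = P/(εσA) + T_w⁴ = 276/(0.92·5.67×10⁻⁸·1.800) + (283)⁴
    = 2.939×10⁹ + 6.414×10⁹ = 9.354×10⁹ K⁴.

T ≈ 311 K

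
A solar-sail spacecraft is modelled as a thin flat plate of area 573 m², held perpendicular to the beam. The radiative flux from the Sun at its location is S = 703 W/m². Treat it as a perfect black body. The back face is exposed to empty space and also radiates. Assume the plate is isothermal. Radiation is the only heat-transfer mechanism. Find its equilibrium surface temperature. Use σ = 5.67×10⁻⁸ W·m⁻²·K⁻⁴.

At equilibrium, absorbed power = emitted power.
Absorbing cross-section = A = 573.0 m²; emitting surface = 2A = 1146 m² (ratio 2).
S·A_cross = εσ·A_surf·T⁴  ⇒  T⁴ = S/(2σ).
T⁴ = 1.00·703/(2·5.67×10⁻⁸) = 6.199×10⁹ K⁴.
T = (6.199×10⁹)^(1/4).

T ≈ 281 K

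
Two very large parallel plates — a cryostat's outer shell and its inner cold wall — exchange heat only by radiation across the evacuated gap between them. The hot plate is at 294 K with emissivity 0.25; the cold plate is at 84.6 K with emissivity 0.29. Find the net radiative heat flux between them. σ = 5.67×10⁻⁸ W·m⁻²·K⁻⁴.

For two infinite grey parallel plates, q = σ(T₁⁴ − T₂⁴)/(1/ε₁ + 1/ε₂ − 1).
T₁⁴ − T₂⁴ = 7.471×10⁹ − 5.122×10⁷ = 7.420×10⁹ K⁴.
1/ε₁ + 1/ε₂ − 1 = 4.000 + 3.448 − 1 = 6.448.
q = 5.67×10⁻⁸ × 7.420×10⁹ / 6.448.

q ≈ 65.2 W/m²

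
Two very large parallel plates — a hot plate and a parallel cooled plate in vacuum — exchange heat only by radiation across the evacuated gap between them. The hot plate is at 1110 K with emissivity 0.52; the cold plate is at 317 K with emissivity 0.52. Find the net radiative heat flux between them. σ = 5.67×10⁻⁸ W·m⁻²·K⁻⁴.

For two infinite grey parallel plates, q = σ(T₁⁴ − T₂⁴)/(1/ε₁ + 1/ε₂ − 1).
T₁⁴ − T₂⁴ = 1.518×10¹² − 1.010×10¹⁰ = 1.508×10¹² K⁴.
1/ε₁ + 1/ε₂ − 1 = 1.923 + 1.923 − 1 = 2.846.
q = 5.67×10⁻⁸ × 1.508×10¹² / 2.846.

q ≈ 30000 W/m²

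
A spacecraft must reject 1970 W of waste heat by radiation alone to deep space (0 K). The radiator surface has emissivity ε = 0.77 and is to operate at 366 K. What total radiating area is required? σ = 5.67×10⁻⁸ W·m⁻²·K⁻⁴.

P = εσA T⁴ ⇒ A = P/(εσT⁴).
T⁴ = 1.794×10¹⁰ K⁴.
A = 1970/(0.77 × 5.67×10⁻⁸ × 1.794×10¹⁰).

A ≈ 2.51 m²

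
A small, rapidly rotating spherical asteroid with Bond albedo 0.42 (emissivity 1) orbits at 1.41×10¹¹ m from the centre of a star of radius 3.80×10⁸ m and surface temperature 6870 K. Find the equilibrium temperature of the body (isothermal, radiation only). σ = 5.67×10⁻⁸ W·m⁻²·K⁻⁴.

T ≈ 220 K

The star's surface emits σT_*⁴; at distance d the flux is S = σT_*⁴(R_*/d)².
S = 5.67×10⁻⁸·(6870)⁴·(3.80×10⁸/1.41×10¹¹)² = 917.4 W/m².
For an isothermal sphere T⁴ = (1−a)S/(4σ) = 2.346×10⁹ K⁴.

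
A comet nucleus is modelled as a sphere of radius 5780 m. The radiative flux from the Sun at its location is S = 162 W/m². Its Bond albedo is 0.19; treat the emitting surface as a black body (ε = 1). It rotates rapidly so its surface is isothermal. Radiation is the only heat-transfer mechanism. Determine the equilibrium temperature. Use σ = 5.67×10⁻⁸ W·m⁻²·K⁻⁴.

T ≈ 155 K

At equilibrium, absorbed power = emitted power.
Absorbing cross-section = πr² = 1.050×10⁸ m²; emitting surface = 4πr² = 4.198×10⁸ m² (ratio 4).
(1−a)S·A_cross = εσ·A_surf·T⁴  ⇒  T⁴ = (1−a)S/(4σ).
T⁴ = 0.810·162/(4·5.67×10⁻⁸) = 5.786×10⁸ K⁴.
T = (5.786×10⁸)^(1/4).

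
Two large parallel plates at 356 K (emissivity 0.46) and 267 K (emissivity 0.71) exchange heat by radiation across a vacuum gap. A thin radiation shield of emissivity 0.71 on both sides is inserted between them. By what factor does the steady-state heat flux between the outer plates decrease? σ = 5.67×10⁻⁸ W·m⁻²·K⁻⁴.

factor ≈ 1.70

Without shield: q₀ = σΔ(T⁴)/(1/ε₁+1/ε₂−1) with denominator 2.582.
With shield the two gaps are in series; the resistances add: (1/ε₁+1/ε_s−1)+(1/ε_s+1/ε₂−1) = 2.582+1.817 = 4.399.
Heat-flux ratio q₀/q = 4.399/2.582.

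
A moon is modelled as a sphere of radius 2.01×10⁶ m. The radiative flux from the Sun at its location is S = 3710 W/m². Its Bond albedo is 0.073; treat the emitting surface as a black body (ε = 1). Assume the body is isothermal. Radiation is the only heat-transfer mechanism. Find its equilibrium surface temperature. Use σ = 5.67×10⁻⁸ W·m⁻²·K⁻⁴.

At equilibrium, absorbed power = emitted power.
Absorbing cross-section = πr² = 1.269×10¹³ m²; emitting surface = 4πr² = 5.077×10¹³ m² (ratio 4).
(1−a)S·A_cross = εσ·A_surf·T⁴  ⇒  T⁴ = (1−a)S/(4σ).
T⁴ = 0.927·3710/(4·5.67×10⁻⁸) = 1.516×10¹⁰ K⁴.
T = (1.516×10¹⁰)^(1/4).

T ≈ 351 K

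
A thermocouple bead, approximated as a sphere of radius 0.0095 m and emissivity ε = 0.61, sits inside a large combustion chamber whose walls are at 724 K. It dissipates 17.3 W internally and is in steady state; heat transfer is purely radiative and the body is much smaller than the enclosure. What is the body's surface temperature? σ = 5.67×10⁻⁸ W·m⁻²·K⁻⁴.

T ≈ 920 K

For a small grey body in a large enclosure, net radiated power = εσA(T⁴ − T_w⁴).
Steady state: P = εσA(T⁴ − T_w⁴) with A = 4πr² = 0.001134 m².
T⁴ = P/(εσA) + T_w⁴ = 17.3/(0.61·5.67×10⁻⁸·0.001134) + (724)⁴
    = 4.410×10¹¹ + 2.748×10¹¹ = 7.158×10¹¹ K⁴.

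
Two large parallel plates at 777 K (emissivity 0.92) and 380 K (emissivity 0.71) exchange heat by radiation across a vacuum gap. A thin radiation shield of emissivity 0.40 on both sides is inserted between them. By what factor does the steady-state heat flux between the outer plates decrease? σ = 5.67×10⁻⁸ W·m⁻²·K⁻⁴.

factor ≈ 3.67

Without shield: q₀ = σΔ(T⁴)/(1/ε₁+1/ε₂−1) with denominator 1.495.
With shield the two gaps are in series; the resistances add: (1/ε₁+1/ε_s−1)+(1/ε_s+1/ε₂−1) = 2.587+2.908 = 5.495.
Heat-flux ratio q₀/q = 5.495/1.495.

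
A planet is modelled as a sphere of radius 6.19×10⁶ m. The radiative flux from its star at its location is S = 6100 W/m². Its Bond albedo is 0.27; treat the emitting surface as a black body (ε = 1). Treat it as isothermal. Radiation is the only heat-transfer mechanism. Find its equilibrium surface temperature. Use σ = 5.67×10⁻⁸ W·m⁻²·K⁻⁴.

At equilibrium, absorbed power = emitted power.
Absorbing cross-section = πr² = 1.204×10¹⁴ m²; emitting surface = 4πr² = 4.815×10¹⁴ m² (ratio 4).
(1−a)S·A_cross = εσ·A_surf·T⁴  ⇒  T⁴ = (1−a)S/(4σ).
T⁴ = 0.730·6100/(4·5.67×10⁻⁸) = 1.963×10¹⁰ K⁴.
T = (1.963×10¹⁰)^(1/4).

T ≈ 374 K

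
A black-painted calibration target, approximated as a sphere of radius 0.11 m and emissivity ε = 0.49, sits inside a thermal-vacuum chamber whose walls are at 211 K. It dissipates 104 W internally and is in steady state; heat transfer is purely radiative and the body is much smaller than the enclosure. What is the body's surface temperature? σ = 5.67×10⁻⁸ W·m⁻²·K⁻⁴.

For a small grey body in a large enclosure, net radiated power = εσA(T⁴ − T_w⁴).
Steady state: P = εσA(T⁴ − T_w⁴) with A = 4πr² = 0.1521 m².
T⁴ = P/(εσA) + T_w⁴ = 104/(0.49·5.67×10⁻⁸·0.1521) + (211)⁴
    = 2.462×10¹⁰ + 1.982×10⁹ = 2.660×10¹⁰ K⁴.

T ≈ 404 K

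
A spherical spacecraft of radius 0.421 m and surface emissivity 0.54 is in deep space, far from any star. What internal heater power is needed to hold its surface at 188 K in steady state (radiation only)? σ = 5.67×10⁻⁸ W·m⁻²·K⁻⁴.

P = εσ·4πr²·T⁴.
4πr² = 2.227 m²; T⁴ = 1.249×10⁹ K⁴.
P = 0.54·5.67×10⁻⁸·2.227·1.249×10⁹.

P ≈ 85.2 W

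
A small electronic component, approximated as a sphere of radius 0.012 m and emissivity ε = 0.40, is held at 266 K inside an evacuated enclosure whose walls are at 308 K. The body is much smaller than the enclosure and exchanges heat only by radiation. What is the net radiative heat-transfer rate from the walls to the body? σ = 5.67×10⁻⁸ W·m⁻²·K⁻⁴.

P_net ≈ 0.164 W

For a small grey body in a large enclosure: P_net = εσA(T_body⁴ − T_wall⁴).
A = 4πr² = 0.001810 m²; T_body⁴ − T_wall⁴ = 5.006×10⁹ − 8.999×10⁹ = -3.993×10⁹ K⁴.
|P_net| = 0.40·5.67×10⁻⁸·0.001810·3.993×10⁹.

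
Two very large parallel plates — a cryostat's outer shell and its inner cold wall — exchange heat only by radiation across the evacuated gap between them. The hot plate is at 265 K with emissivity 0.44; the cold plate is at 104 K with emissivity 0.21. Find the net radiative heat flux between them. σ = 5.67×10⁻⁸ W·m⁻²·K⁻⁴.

For two infinite grey parallel plates, q = σ(T₁⁴ − T₂⁴)/(1/ε₁ + 1/ε₂ − 1).
T₁⁴ − T₂⁴ = 4.932×10⁹ − 1.170×10⁸ = 4.815×10⁹ K⁴.
1/ε₁ + 1/ε₂ − 1 = 2.273 + 4.762 − 1 = 6.035.
q = 5.67×10⁻⁸ × 4.815×10⁹ / 6.035.

q ≈ 45.2 W/m²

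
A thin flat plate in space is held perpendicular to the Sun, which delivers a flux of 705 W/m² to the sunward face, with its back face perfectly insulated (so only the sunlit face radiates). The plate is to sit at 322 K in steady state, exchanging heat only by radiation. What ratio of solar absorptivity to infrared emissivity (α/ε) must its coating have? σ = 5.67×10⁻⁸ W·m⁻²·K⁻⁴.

α/ε ≈ 0.865

Balance: αS·A = εσ·1A·T⁴ ⇒ α/ε = σT⁴/S.
α/ε = 5.67×10⁻⁸·(322)⁴/705 = 5.67×10⁻⁸·1.075×10¹⁰/705.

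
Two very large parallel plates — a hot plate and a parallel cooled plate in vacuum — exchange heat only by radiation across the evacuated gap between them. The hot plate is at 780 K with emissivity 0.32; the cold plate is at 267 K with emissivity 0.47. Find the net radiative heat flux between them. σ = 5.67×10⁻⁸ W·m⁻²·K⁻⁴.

For two infinite grey parallel plates, q = σ(T₁⁴ − T₂⁴)/(1/ε₁ + 1/ε₂ − 1).
T₁⁴ − T₂⁴ = 3.702×10¹¹ − 5.082×10⁹ = 3.651×10¹¹ K⁴.
1/ε₁ + 1/ε₂ − 1 = 3.125 + 2.128 − 1 = 4.253.
q = 5.67×10⁻⁸ × 3.651×10¹¹ / 4.253.

q ≈ 4870 W/m²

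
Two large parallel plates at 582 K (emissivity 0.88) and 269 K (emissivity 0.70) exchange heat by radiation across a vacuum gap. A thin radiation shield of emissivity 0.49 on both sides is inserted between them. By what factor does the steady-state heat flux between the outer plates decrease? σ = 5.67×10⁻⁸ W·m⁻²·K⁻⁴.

Without shield: q₀ = σΔ(T⁴)/(1/ε₁+1/ε₂−1) with denominator 1.565.
With shield the two gaps are in series; the resistances add: (1/ε₁+1/ε_s−1)+(1/ε_s+1/ε₂−1) = 2.177+2.469 = 4.647.
Heat-flux ratio q₀/q = 4.647/1.565.

factor ≈ 2.97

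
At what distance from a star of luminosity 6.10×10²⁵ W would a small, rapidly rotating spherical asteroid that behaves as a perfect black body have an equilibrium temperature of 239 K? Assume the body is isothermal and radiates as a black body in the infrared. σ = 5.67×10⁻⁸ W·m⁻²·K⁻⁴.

d ≈ 8.10×10¹⁰ m

For an isothermal black-emitting sphere, (1−a)S·πr² = σ·4πr²·T⁴ ⇒ S = 4σT⁴/(1−a).
S = 4·5.67×10⁻⁸·(239)⁴/1.00 = 740.0 W/m².
Flux falls as S = L/(4πd²), so d = √(L/(4πS)) = √(6.10×10²⁵/(4π·740.0)).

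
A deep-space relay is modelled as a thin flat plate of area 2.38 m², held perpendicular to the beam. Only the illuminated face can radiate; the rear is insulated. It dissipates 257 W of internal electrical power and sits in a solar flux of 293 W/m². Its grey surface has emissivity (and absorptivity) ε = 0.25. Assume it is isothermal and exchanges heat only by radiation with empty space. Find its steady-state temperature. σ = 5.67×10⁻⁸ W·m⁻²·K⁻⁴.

T ≈ 336 K

At steady state, absorbed solar power + internal power = radiated power.
Absorbed: α·S·A_cross = 0.25·293·2.380 = 174.3 W (cross-section A).
Total input = 174.3 + 257 = 431.3 W.
Radiated: εσ·A_surf·T⁴ with A_surf = A = 2.380 m².
T⁴ = 431.3/(0.25·5.67×10⁻⁸·2.380) = 1.279×10¹⁰ K⁴.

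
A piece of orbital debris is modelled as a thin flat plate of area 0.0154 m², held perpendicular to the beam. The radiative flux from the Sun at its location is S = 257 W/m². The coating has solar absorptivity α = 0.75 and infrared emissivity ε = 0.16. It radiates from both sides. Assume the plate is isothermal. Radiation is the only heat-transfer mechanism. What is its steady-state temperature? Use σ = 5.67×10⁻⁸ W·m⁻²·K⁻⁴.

At equilibrium, absorbed power = emitted power.
Absorbing cross-section = A = 0.01540 m²; emitting surface = 2A = 0.03080 m² (ratio 2).
αS·A_cross = εσ·A_surf·T⁴  ⇒  T⁴ = αS/(ε·2σ).
T⁴ = 0.750·257/(0.16·2·5.67×10⁻⁸) = 1.062×10¹⁰ K⁴.
T = (1.062×10¹⁰)^(1/4).

T ≈ 321 K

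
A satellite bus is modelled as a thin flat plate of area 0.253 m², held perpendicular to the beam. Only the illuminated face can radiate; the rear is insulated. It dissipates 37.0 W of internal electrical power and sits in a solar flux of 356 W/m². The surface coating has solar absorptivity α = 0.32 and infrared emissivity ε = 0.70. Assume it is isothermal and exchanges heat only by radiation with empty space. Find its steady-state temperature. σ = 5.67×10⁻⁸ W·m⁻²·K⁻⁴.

At steady state, absorbed solar power + internal power = radiated power.
Absorbed: α·S·A_cross = 0.32·356·0.2530 = 28.82 W (cross-section A).
Total input = 28.82 + 37.0 = 65.82 W.
Radiated: εσ·A_surf·T⁴ with A_surf = A = 0.2530 m².
T⁴ = 65.82/(0.70·5.67×10⁻⁸·0.2530) = 6.555×10⁹ K⁴.

T ≈ 285 K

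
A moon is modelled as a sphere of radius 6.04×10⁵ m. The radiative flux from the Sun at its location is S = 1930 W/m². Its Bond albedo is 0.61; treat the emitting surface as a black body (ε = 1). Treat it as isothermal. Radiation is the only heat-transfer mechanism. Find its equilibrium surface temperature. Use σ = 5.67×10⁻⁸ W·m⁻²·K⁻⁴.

At equilibrium, absorbed power = emitted power.
Absorbing cross-section = πr² = 1.146×10¹² m²; emitting surface = 4πr² = 4.584×10¹² m² (ratio 4).
(1−a)S·A_cross = εσ·A_surf·T⁴  ⇒  T⁴ = (1−a)S/(4σ).
T⁴ = 0.390·1930/(4·5.67×10⁻⁸) = 3.319×10⁹ K⁴.
T = (3.319×10⁹)^(1/4).

T ≈ 240 K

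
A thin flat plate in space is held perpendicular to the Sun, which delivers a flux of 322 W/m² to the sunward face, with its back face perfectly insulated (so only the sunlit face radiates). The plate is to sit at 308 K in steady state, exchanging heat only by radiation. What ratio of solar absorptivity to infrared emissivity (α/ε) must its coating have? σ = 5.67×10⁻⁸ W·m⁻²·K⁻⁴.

α/ε ≈ 1.58

Balance: αS·A = εσ·1A·T⁴ ⇒ α/ε = σT⁴/S.
α/ε = 5.67×10⁻⁸·(308)⁴/322 = 5.67×10⁻⁸·8.999×10⁹/322.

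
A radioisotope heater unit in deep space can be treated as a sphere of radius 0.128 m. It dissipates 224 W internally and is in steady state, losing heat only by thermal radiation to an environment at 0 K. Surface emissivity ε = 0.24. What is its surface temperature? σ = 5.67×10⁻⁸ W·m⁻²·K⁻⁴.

Steady state: internal power = radiated power, P = εσA T⁴.
Radiating area A = 4πr² = 0.2059 m².
T⁴ = P/(εσA) = 224/(0.24·5.67×10⁻⁸·0.2059) = 7.995×10¹⁰ K⁴.
T = (7.995×10¹⁰)^(1/4).

T ≈ 532 K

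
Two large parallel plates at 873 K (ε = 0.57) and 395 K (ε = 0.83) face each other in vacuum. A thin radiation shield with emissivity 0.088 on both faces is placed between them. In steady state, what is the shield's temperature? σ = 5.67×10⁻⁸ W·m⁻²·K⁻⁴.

In steady state the net flux on the hot side equals that on the cold side.
σ(T₁⁴−T_s⁴)/D₁ = σ(T_s⁴−T₂⁴)/D₂, with D₁ = 1/ε₁+1/ε_s−1 = 12.12, D₂ = 1/ε_s+1/ε₂−1 = 11.57.
Solve for T_s⁴: T_s⁴ = (D₂·T₁⁴ + D₁·T₂⁴)/(D₁+D₂) = 2.961×10¹¹ K⁴.

T_s ≈ 738 K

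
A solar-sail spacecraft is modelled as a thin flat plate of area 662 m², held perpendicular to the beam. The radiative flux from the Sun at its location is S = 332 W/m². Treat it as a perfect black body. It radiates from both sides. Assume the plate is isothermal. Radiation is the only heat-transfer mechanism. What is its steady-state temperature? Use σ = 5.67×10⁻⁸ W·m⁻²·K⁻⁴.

At equilibrium, absorbed power = emitted power.
Absorbing cross-section = A = 662.0 m²; emitting surface = 2A = 1324 m² (ratio 2).
S·A_cross = εσ·A_surf·T⁴  ⇒  T⁴ = S/(2σ).
T⁴ = 1.00·332/(2·5.67×10⁻⁸) = 2.928×10⁹ K⁴.
T = (2.928×10⁹)^(1/4).

T ≈ 233 K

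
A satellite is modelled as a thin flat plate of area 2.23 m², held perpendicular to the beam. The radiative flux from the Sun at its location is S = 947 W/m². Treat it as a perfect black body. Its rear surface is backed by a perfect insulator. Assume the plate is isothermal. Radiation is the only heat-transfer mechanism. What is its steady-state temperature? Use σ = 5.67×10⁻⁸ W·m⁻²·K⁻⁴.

At equilibrium, absorbed power = emitted power.
Absorbing cross-section = A = 2.230 m²; emitting surface = A = 2.230 m² (ratio 1).
S·A_cross = εσ·A_surf·T⁴  ⇒  T⁴ = S/(1σ).
T⁴ = 1.00·947/(1·5.67×10⁻⁸) = 1.670×10¹⁰ K⁴.
T = (1.670×10¹⁰)^(1/4).

T ≈ 359 K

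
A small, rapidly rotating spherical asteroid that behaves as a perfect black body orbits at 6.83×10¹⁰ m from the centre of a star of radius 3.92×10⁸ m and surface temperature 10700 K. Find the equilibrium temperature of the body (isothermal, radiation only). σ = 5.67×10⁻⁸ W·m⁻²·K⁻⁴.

The star's surface emits σT_*⁴; at distance d the flux is S = σT_*⁴(R_*/d)².
S = 5.67×10⁻⁸·(10700)⁴·(3.92×10⁸/6.83×10¹⁰)² = 24480 W/m².
For an isothermal sphere T⁴ = (1−a)S/(4σ) = 1.079×10¹¹ K⁴.

T ≈ 573 K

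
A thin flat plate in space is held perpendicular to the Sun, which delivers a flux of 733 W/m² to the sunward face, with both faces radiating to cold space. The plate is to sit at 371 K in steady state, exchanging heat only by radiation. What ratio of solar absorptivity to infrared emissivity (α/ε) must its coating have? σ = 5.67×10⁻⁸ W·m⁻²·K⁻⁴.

Balance: αS·A = εσ·2A·T⁴ ⇒ α/ε = 2σT⁴/S.
α/ε = 2·5.67×10⁻⁸·(371)⁴/733 = 2·5.67×10⁻⁸·1.895×10¹⁰/733.

α/ε ≈ 2.93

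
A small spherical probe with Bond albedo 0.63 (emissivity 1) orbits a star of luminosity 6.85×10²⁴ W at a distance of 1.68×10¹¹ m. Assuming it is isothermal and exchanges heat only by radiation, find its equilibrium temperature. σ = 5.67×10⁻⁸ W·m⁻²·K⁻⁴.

T ≈ 74.9 K

First find the stellar flux at distance d: S = L/(4πd²) = 6.85×10²⁴/(4π·(1.68×10¹¹)²) = 19.31 W/m².
For an isothermal sphere, absorbed (1−a)S·πr² = emitted σ·4πr²·T⁴, so T⁴ = (1−a)S/(4σ).
T⁴ = 0.370·19.31/(4·5.67×10⁻⁸) = 3.151×10⁷ K⁴.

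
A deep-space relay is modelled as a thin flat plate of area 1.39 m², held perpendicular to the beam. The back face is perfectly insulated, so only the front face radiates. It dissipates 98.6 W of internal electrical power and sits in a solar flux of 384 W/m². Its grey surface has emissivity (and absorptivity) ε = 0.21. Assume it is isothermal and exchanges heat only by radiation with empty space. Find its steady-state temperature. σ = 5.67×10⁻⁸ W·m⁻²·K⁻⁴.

T ≈ 336 K

At steady state, absorbed solar power + internal power = radiated power.
Absorbed: α·S·A_cross = 0.21·384·1.390 = 112.1 W (cross-section A).
Total input = 112.1 + 98.6 = 210.7 W.
Radiated: εσ·A_surf·T⁴ with A_surf = A = 1.390 m².
T⁴ = 210.7/(0.21·5.67×10⁻⁸·1.390) = 1.273×10¹⁰ K⁴.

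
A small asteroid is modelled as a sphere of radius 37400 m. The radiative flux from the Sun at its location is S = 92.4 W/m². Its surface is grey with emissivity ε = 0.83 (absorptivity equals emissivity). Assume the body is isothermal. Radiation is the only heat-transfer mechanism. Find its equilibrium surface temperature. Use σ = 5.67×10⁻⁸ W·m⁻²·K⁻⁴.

At equilibrium, absorbed power = emitted power.
Absorbing cross-section = πr² = 4.394×10⁹ m²; emitting surface = 4πr² = 1.758×10¹⁰ m² (ratio 4).
εS·A_cross = εσ·A_surf·T⁴  ⇒  T⁴ = S/(4σ)   (ε cancels).
T⁴ = 92.4/(4·5.67×10⁻⁸) = 4.074×10⁸ K⁴.
T = (4.074×10⁸)^(1/4).

T ≈ 142 K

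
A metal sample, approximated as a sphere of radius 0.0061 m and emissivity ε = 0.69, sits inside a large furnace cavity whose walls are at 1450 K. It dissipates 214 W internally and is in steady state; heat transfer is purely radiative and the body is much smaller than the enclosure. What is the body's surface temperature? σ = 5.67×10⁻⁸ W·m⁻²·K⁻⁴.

For a small grey body in a large enclosure, net radiated power = εσA(T⁴ − T_w⁴).
Steady state: P = εσA(T⁴ − T_w⁴) with A = 4πr² = 4.676×10⁻⁴ m².
T⁴ = P/(εσA) + T_w⁴ = 214/(0.69·5.67×10⁻⁸·4.676×10⁻⁴) + (1450)⁴
    = 1.170×10¹³ + 4.421×10¹² = 1.612×10¹³ K⁴.

T ≈ 2000 K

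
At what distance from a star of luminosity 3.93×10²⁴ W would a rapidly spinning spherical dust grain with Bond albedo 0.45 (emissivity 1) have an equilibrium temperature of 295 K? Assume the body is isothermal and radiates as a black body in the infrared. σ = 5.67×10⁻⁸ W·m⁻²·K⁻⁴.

d ≈ 1.00×10¹⁰ m

For an isothermal black-emitting sphere, (1−a)S·πr² = σ·4πr²·T⁴ ⇒ S = 4σT⁴/(1−a).
S = 4·5.67×10⁻⁸·(295)⁴/0.550 = 3123 W/m².
Flux falls as S = L/(4πd²), so d = √(L/(4πS)) = √(3.93×10²⁴/(4π·3123)).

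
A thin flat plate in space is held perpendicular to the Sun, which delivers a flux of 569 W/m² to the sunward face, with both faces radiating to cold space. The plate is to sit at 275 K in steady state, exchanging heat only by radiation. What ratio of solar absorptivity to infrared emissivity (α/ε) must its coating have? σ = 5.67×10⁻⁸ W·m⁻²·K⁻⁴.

Balance: αS·A = εσ·2A·T⁴ ⇒ α/ε = 2σT⁴/S.
α/ε = 2·5.67×10⁻⁸·(275)⁴/569 = 2·5.67×10⁻⁸·5.719×10⁹/569.

α/ε ≈ 1.14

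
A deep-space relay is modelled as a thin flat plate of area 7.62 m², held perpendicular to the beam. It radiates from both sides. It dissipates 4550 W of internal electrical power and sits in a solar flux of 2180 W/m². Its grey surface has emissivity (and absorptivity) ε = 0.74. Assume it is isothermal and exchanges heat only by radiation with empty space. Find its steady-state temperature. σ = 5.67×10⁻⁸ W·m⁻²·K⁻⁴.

T ≈ 403 K

At steady state, absorbed solar power + internal power = radiated power.
Absorbed: α·S·A_cross = 0.74·2180·7.620 = 12290 W (cross-section A).
Total input = 12290 + 4550 = 16840 W.
Radiated: εσ·A_surf·T⁴ with A_surf = 2A = 15.24 m².
T⁴ = 16840/(0.74·5.67×10⁻⁸·15.24) = 2.634×10¹⁰ K⁴.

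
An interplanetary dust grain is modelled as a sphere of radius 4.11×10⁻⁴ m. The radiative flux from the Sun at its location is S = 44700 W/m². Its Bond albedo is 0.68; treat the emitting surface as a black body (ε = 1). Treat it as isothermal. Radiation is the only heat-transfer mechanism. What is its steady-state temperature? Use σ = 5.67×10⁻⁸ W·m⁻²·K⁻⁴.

T ≈ 501 K

At equilibrium, absorbed power = emitted power.
Absorbing cross-section = πr² = 5.307×10⁻⁷ m²; emitting surface = 4πr² = 2.123×10⁻⁶ m² (ratio 4).
(1−a)S·A_cross = εσ·A_surf·T⁴  ⇒  T⁴ = (1−a)S/(4σ).
T⁴ = 0.320·44700/(4·5.67×10⁻⁸) = 6.307×10¹⁰ K⁴.
T = (6.307×10¹⁰)^(1/4).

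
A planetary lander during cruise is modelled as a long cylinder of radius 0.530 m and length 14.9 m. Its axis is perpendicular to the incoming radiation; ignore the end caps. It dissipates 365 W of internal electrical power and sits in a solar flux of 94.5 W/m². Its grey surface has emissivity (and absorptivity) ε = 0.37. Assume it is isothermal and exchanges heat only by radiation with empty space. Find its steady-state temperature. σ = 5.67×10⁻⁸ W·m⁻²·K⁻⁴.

T ≈ 172 K

At steady state, absorbed solar power + internal power = radiated power.
Absorbed: α·S·A_cross = 0.37·94.5·15.79 = 552.2 W (cross-section 2rL).
Total input = 552.2 + 365 = 917.2 W.
Radiated: εσ·A_surf·T⁴ with A_surf = 2πrL = 49.62 m².
T⁴ = 917.2/(0.37·5.67×10⁻⁸·49.62) = 8.812×10⁸ K⁴.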